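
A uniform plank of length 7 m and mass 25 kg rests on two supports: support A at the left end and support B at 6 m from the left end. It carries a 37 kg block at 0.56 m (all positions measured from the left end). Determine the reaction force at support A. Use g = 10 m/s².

R_A ≈ 440 N

Choose support B as the axis so its reaction then has zero moment arm.
Beam weight: 25 × 10 = 250 N down at 3.5 m → arm 2.5 m, τ = 250 × 2.5 = 625 N·m counterclockwise.
Block: 37 × 10 = 370 N down at 0.56 m → arm 5.44 m, τ = 370 × 5.44 = 2013 N·m counterclockwise.
Net load moment about support B = 2638 N·m counterclockwise.
Reaction R at support A is upward at 0 m, arm 6 m → moment R × 6 clockwise.
Balancing moments: R × 6 = 2638, giving R = 440 N.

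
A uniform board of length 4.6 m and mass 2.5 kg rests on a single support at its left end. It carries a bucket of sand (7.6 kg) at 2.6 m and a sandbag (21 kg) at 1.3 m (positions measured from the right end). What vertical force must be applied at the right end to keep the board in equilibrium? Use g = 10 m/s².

F ≈ 196 N

Taking torques about the left end:
Beam weight: 2.5 × 10 = 25 N down at 2.3 m → arm 2.3 m, τ = 25 × 2.3 = 57.5 N·m clockwise.
Bucket of sand: 7.6 × 10 = 76 N down at 2.6 m → arm 2 m, τ = 76 × 2 = 152 N·m clockwise.
Sandbag: 21 × 10 = 210 N down at 1.3 m → arm 3.3 m, τ = 210 × 3.3 = 693 N·m clockwise.
Net moment of the loads = 902.5 N·m clockwise.
The upward force F acts at the right end, arm 4.6 m, giving F × 4.6 counterclockwise.
Στ = 0 ⇒ F × 4.6 = 902.5 ⇒ F = 902.5 / 4.6 = 196 N.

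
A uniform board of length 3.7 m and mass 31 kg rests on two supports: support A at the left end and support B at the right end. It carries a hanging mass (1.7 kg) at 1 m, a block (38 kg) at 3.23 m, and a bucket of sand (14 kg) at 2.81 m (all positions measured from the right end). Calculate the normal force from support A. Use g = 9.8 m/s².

Take moments about support B.
Beam weight: 31 × 9.8 = 303.8 N down at 1.85 m → arm 1.85 m, τ = 303.8 × 1.85 = 562 N·m counterclockwise.
Hanging mass: 1.7 × 9.8 = 16.66 N down at 1 m → arm 1 m, τ = 16.66 × 1 = 16.66 N·m counterclockwise.
Block: 38 × 9.8 = 372.4 N down at 3.23 m → arm 3.23 m, τ = 372.4 × 3.23 = 1203 N·m counterclockwise.
Bucket of sand: 14 × 9.8 = 137.2 N down at 2.81 m → arm 2.81 m, τ = 137.2 × 2.81 = 385.5 N·m counterclockwise.
Net load moment about support B = 2167 N·m counterclockwise.
Reaction R at support A is upward at 3.7 m, arm 3.7 m → moment R × 3.7 clockwise.
Balancing moments: R × 3.7 = 2167, giving R = 586 N.

R_A ≈ 586 N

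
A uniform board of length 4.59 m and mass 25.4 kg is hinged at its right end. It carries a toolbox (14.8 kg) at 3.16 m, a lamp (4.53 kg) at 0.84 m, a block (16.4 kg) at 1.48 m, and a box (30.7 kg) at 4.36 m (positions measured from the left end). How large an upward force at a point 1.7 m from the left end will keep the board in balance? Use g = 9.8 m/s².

F ≈ 524 N

Take moments about the right end.
Beam weight: 25.4 × 9.8 = 248.9 N down at 2.295 m → arm 2.295 m, τ = 248.9 × 2.295 = 571.2 N·m counterclockwise.
Toolbox: 14.8 × 9.8 = 145 N down at 3.16 m → arm 1.43 m, τ = 145 × 1.43 = 207.3 N·m counterclockwise.
Lamp: 4.53 × 9.8 = 44.39 N down at 0.84 m → arm 3.75 m, τ = 44.39 × 3.75 = 166.5 N·m counterclockwise.
Block: 16.4 × 9.8 = 160.7 N down at 1.48 m → arm 3.11 m, τ = 160.7 × 3.11 = 499.8 N·m counterclockwise.
Box: 30.7 × 9.8 = 300.9 N down at 4.36 m → arm 0.23 m, τ = 300.9 × 0.23 = 69.21 N·m counterclockwise.
Net moment of the loads = 1514 N·m counterclockwise.
The upward force F acts at a point 1.7 m from the left end, arm 2.89 m, giving F × 2.89 clockwise.
For rotational equilibrium, F × 2.89 = 1514, so F = 1514 / 2.89 = 524 N.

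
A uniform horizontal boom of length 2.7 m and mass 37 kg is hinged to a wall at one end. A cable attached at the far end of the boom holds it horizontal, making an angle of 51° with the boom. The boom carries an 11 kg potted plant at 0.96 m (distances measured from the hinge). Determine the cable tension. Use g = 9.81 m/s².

About the hinge:
Beam weight: 37 × 9.81 = 363 N down at 1.35 m → arm 1.35 m, τ = 363 × 1.35 = 490.1 N·m clockwise.
Potted plant: 11 × 9.81 = 107.9 N down at 0.96 m → arm 0.96 m, τ = 107.9 × 0.96 = 103.6 N·m clockwise.
Total clockwise load moment = 593.7 N·m.
The cable tension T acts at 2.7 m; only its component perpendicular to the boom, T sinθ, produces torque. sin 51° = 0.7771.
Setting net torque to zero: T × 2.7 × 0.7771 = 593.7 → T = 593.7 / 2.098 = 283 N.

T ≈ 283 N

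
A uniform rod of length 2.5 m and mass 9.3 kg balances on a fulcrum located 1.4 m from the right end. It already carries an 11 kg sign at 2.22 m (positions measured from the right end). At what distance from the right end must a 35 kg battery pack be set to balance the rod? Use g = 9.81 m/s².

About the fulcrum (at 1.4 m from the right end):
Beam weight: 9.3 × 9.81 = 91.23 N down at 1.25 m → arm 0.15 m, τ = 91.23 × 0.15 = 13.68 N·m clockwise.
Sign: 11 × 9.81 = 107.9 N down at 2.22 m → arm 0.82 m, τ = 107.9 × 0.82 = 88.48 N·m counterclockwise.
Net moment of existing loads = 74.8 N·m counterclockwise.
The battery pack weighs 35 × 9.81 = 343.4 N and must supply an equal clockwise moment, so its lever arm about the fulcrum is 74.8 / 343.4 = 0.218 m.
That puts it at 1.4 − 0.218 = 1.18 m from the right end.

x ≈ 1.18 m from the right end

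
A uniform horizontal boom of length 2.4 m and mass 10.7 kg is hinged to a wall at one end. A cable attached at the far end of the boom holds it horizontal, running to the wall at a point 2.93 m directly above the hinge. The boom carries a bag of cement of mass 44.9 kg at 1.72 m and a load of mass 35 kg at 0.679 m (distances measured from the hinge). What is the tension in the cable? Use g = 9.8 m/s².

T ≈ 601 N

Take moments about the hinge.
Beam weight: 10.7 × 9.8 = 104.9 N down at 1.2 m → arm 1.2 m, τ = 104.9 × 1.2 = 125.9 N·m clockwise.
Bag of cement: 44.9 × 9.8 = 440 N down at 1.72 m → arm 1.72 m, τ = 440 × 1.72 = 756.8 N·m clockwise.
Load: 35 × 9.8 = 343 N down at 0.679 m → arm 0.679 m, τ = 343 × 0.679 = 232.9 N·m clockwise.
Total clockwise load moment = 1116 N·m.
The cable tension T acts at 2.4 m; only its component perpendicular to the boom, T sinθ, produces torque. sinθ = h/√(h²+d²) = 2.93/√(2.93²+2.4²) = 0.7736.
Setting net torque to zero: T × 2.4 × 0.7736 = 1116 → T = 1116 / 1.857 = 601 N.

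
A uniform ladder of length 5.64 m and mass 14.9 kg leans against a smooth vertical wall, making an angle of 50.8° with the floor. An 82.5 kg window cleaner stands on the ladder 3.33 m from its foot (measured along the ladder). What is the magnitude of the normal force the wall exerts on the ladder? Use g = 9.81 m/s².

Sum moments about the foot of the ladder (the floor normal and friction both act there and drop out).
Ladder weight 14.9×9.81 = 146.2 N acts at 2.82 m along the ladder; its horizontal arm is 2.82·cos50.8° = 1.782 m → τ = 260.5 N·m clockwise.
Window cleaner: 82.5×9.81 = 809.3 N at 3.33 m → arm 2.105 m → τ = 1704 N·m clockwise.
Wall normal N acts horizontally at the top; its moment arm is the height L sinθ = 5.64·sin50.8° = 4.371 m, counterclockwise.
Balancing moments: N × 4.371 = 1964, giving N = 449 N.

N_wall ≈ 449 N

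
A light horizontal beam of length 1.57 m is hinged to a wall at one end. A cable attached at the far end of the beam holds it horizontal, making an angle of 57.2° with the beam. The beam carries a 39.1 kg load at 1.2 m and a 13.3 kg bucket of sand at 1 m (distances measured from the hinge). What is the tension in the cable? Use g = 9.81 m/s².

Take moments about the hinge.
Load: 39.1 × 9.81 = 383.6 N down at 1.2 m → arm 1.2 m, τ = 383.6 × 1.2 = 460.3 N·m clockwise.
Bucket of sand: 13.3 × 9.81 = 130.5 N down at 1 m → arm 1 m, τ = 130.5 × 1 = 130.5 N·m clockwise.
Total clockwise load moment = 590.8 N·m.
The cable tension T acts at 1.57 m; only its component perpendicular to the beam, T sinθ, produces torque. sin 57.2° = 0.8406.
For rotational equilibrium, T × 1.57 × 0.8406 = 590.8, so T = 590.8 / 1.32 = 448 N.

T ≈ 448 N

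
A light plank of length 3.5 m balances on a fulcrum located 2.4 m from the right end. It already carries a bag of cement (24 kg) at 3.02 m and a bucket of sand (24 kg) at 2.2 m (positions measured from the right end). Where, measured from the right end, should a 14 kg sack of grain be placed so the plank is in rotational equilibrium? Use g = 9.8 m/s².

x ≈ 1.68 m from the right end

Taking torques about the fulcrum (at 2.4 m from the right end):
Bag of cement: 24 × 9.8 = 235.2 N down at 3.02 m → arm 0.62 m, τ = 235.2 × 0.62 = 145.8 N·m counterclockwise.
Bucket of sand: 24 × 9.8 = 235.2 N down at 2.2 m → arm 0.2 m, τ = 235.2 × 0.2 = 47.04 N·m clockwise.
Net moment of existing loads = 98.76 N·m counterclockwise.
The sack of grain weighs 14 × 9.8 = 137.2 N and must supply an equal clockwise moment, so its lever arm about the fulcrum is 98.76 / 137.2 = 0.72 m.
That puts it at 2.4 − 0.72 = 1.68 m from the right end.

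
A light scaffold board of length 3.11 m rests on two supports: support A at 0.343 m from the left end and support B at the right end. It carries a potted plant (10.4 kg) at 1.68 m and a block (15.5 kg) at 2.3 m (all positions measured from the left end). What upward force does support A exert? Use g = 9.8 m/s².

Choose support B as the axis so its reaction then has zero moment arm.
Potted plant: 10.4 × 9.8 = 101.9 N down at 1.68 m → arm 1.43 m, τ = 101.9 × 1.43 = 145.7 N·m counterclockwise.
Block: 15.5 × 9.8 = 151.9 N down at 2.3 m → arm 0.81 m, τ = 151.9 × 0.81 = 123 N·m counterclockwise.
Net load moment about support B = 268.7 N·m counterclockwise.
Reaction R at support A is upward at 0.343 m, arm 2.767 m → moment R × 2.767 clockwise.
Setting net torque to zero: R × 2.767 = 268.7 → R = 97.1 N.

R_A ≈ 97.1 N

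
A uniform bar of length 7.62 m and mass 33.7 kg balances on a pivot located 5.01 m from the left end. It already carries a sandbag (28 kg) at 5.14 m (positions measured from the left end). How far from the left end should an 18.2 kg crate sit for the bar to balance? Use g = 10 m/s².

x ≈ 7.03 m from the left end

Take moments about the pivot (at 5.01 m from the left end).
Beam weight: 33.7 × 10 = 337 N down at 3.81 m → arm 1.2 m, τ = 337 × 1.2 = 404.4 N·m counterclockwise.
Sandbag: 28 × 10 = 280 N down at 5.14 m → arm 0.13 m, τ = 280 × 0.13 = 36.4 N·m clockwise.
Net moment of existing loads = 368 N·m counterclockwise.
The crate weighs 18.2 × 10 = 182 N and must supply an equal clockwise moment, so its lever arm about the pivot is 368 / 182 = 2.02 m.
That puts it at 5.01 + 2.02 = 7.03 m from the left end.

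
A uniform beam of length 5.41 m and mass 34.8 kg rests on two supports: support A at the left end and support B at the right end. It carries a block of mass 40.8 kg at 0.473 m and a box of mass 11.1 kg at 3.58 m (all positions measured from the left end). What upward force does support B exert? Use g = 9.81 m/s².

Taking torques about support A:
Beam weight: 34.8 × 9.81 = 341.4 N down at 2.705 m → arm 2.705 m, τ = 341.4 × 2.705 = 923.5 N·m clockwise.
Block: 40.8 × 9.81 = 400.2 N down at 0.473 m → arm 0.473 m, τ = 400.2 × 0.473 = 189.3 N·m clockwise.
Box: 11.1 × 9.81 = 108.9 N down at 3.58 m → arm 3.58 m, τ = 108.9 × 3.58 = 389.9 N·m clockwise.
Net load moment about support A = 1503 N·m clockwise.
Reaction R at support B is upward at 5.41 m, arm 5.41 m → moment R × 5.41 counterclockwise.
For rotational equilibrium, R × 5.41 = 1503, so R = 278 N.

R_B ≈ 278 N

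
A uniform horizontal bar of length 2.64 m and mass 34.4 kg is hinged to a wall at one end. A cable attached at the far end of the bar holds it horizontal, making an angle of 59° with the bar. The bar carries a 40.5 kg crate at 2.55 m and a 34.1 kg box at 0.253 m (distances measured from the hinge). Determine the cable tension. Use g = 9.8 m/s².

Taking torques about the hinge:
Beam weight: 34.4 × 9.8 = 337.1 N down at 1.32 m → arm 1.32 m, τ = 337.1 × 1.32 = 445 N·m clockwise.
Crate: 40.5 × 9.8 = 396.9 N down at 2.55 m → arm 2.55 m, τ = 396.9 × 2.55 = 1012 N·m clockwise.
Box: 34.1 × 9.8 = 334.2 N down at 0.253 m → arm 0.253 m, τ = 334.2 × 0.253 = 84.55 N·m clockwise.
Total clockwise load moment = 1542 N·m.
The cable tension T acts at 2.64 m; only its component perpendicular to the bar, T sinθ, produces torque. sin 59° = 0.8572.
Setting net torque to zero: T × 2.64 × 0.8572 = 1542 → T = 1542 / 2.263 = 681 N.

T ≈ 681 N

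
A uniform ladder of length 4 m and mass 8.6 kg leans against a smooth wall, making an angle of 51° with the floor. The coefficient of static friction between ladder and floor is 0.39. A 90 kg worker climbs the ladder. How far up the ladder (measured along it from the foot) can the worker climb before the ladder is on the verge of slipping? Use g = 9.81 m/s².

Choose the foot of the ladder as the axis so the floor normal and friction both act there and drop out.
Ladder weight 8.6×9.81 = 84.37 N acts at 2 m along the ladder; its horizontal arm is 2·cos51° = 1.259 m → τ = 106.2 N·m clockwise.
Worker weight 90×9.81 = 882.9 N at distance d → arm d·cos51° → τ = 882.9·d·0.6293 clockwise.
Wall normal N at the top has arm L sinθ = 3.109 m counterclockwise, so Στ = 0 gives N·3.109 = 106.2 + 555.6·d.
ΣFy = 0 ⇒ N_floor = 967.3 N, so the maximum friction is μ_s·N_floor = 0.39×967.3 = 377.2 N. ΣFx = 0 ⇒ N_wall = f, so at the slipping point N = 377.2 N.
Substituting: 377.2×3.109 = 106.2 + 555.6·d ⇒ d = (1173 − 106.2) / 555.6 = 1.92 m.

d ≈ 1.92 m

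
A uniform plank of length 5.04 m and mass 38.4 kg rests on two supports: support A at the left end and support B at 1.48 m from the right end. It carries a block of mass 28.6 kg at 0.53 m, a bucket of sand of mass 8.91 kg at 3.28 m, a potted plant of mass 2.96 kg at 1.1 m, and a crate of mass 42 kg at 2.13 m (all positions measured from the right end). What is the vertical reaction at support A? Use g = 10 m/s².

Taking torques about support B:
Beam weight: 38.4 × 10 = 384 N down at 2.52 m → arm 1.04 m, τ = 384 × 1.04 = 399.4 N·m counterclockwise.
Block: 28.6 × 10 = 286 N down at 0.53 m → arm 0.95 m, τ = 286 × 0.95 = 271.7 N·m clockwise.
Bucket of sand: 8.91 × 10 = 89.1 N down at 3.28 m → arm 1.8 m, τ = 89.1 × 1.8 = 160.4 N·m counterclockwise.
Potted plant: 2.96 × 10 = 29.6 N down at 1.1 m → arm 0.38 m, τ = 29.6 × 0.38 = 11.25 N·m clockwise.
Crate: 42 × 10 = 420 N down at 2.13 m → arm 0.65 m, τ = 420 × 0.65 = 273 N·m counterclockwise.
Net load moment about support B = 549.9 N·m counterclockwise.
Reaction R at support A is upward at 5.04 m, arm 3.56 m → moment R × 3.56 clockwise.
Setting net torque to zero: R × 3.56 = 549.9 → R = 154 N.

R_A ≈ 154 N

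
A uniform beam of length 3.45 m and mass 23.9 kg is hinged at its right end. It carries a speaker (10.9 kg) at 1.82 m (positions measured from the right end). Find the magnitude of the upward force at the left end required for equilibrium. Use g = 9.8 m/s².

Choose the right end as the axis so the unknown pivot reaction has zero arm there.
Beam weight: 23.9 × 9.8 = 234.2 N down at 1.725 m → arm 1.725 m, τ = 234.2 × 1.725 = 404 N·m counterclockwise.
Speaker: 10.9 × 9.8 = 106.8 N down at 1.82 m → arm 1.82 m, τ = 106.8 × 1.82 = 194.4 N·m counterclockwise.
Net moment of the loads = 598.4 N·m counterclockwise.
The upward force F acts at the left end, arm 3.45 m, giving F × 3.45 clockwise.
Στ = 0 ⇒ F × 3.45 = 598.4 ⇒ F = 598.4 / 3.45 = 173 N.

F ≈ 173 N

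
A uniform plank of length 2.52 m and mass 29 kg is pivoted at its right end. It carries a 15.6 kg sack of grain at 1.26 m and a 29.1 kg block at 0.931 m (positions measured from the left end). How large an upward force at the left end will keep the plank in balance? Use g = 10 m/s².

F ≈ 406 N

Choose the right end as the axis so the unknown pivot reaction has zero arm there.
Beam weight: 29 × 10 = 290 N down at 1.26 m → arm 1.26 m, τ = 290 × 1.26 = 365.4 N·m counterclockwise.
Sack of grain: 15.6 × 10 = 156 N down at 1.26 m → arm 1.26 m, τ = 156 × 1.26 = 196.6 N·m counterclockwise.
Block: 29.1 × 10 = 291 N down at 0.931 m → arm 1.589 m, τ = 291 × 1.589 = 462.4 N·m counterclockwise.
Net moment of the loads = 1024 N·m counterclockwise.
The upward force F acts at the left end, arm 2.52 m, giving F × 2.52 clockwise.
Setting net torque to zero: F × 2.52 = 1024 → F = 1024 / 2.52 = 406 N.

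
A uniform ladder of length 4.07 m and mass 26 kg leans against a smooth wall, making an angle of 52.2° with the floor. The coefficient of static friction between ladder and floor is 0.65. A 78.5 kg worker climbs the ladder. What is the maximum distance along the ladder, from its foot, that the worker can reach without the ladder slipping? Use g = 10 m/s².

d ≈ 3.87 m

Taking torques about the foot of the ladder:
Ladder weight 26×10 = 260 N acts at 2.035 m along the ladder; its horizontal arm is 2.035·cos52.2° = 1.247 m → τ = 324.2 N·m clockwise.
Worker weight 78.5×10 = 785 N at distance d → arm d·cos52.2° → τ = 785·d·0.6129 clockwise.
Wall normal N at the top has arm L sinθ = 3.216 m counterclockwise, so Στ = 0 gives N·3.216 = 324.2 + 481.1·d.
ΣFy = 0 ⇒ N_floor = 1045 N, so the maximum friction is μ_s·N_floor = 0.65×1045 = 679.2 N. ΣFx = 0 ⇒ N_wall = f, so at the slipping point N = 679.2 N.
Substituting: 679.2×3.216 = 324.2 + 481.1·d ⇒ d = (2184 − 324.2) / 481.1 = 3.87 m.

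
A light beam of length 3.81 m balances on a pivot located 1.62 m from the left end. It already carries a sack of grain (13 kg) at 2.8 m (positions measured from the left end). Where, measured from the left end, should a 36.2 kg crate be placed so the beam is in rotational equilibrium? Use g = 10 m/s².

Choose the pivot (at 1.62 m from the left end) as the axis so the support reaction has zero arm there.
Sack of grain: 13 × 10 = 130 N down at 2.8 m → arm 1.18 m, τ = 130 × 1.18 = 153.4 N·m clockwise.
Net moment of existing loads = 153.4 N·m clockwise.
The crate weighs 36.2 × 10 = 362 N and must supply an equal counterclockwise moment, so its lever arm about the pivot is 153.4 / 362 = 0.424 m.
That puts it at 1.62 − 0.424 = 1.2 m from the left end.

x ≈ 1.2 m from the left end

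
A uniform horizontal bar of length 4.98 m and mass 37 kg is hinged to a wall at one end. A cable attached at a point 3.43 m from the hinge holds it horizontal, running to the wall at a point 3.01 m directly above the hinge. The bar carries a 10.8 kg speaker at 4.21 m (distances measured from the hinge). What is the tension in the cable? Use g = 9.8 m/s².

Choose the hinge as the axis so the unknown hinge reaction has zero arm there.
Beam weight: 37 × 9.8 = 362.6 N down at 2.49 m → arm 2.49 m, τ = 362.6 × 2.49 = 902.9 N·m clockwise.
Speaker: 10.8 × 9.8 = 105.8 N down at 4.21 m → arm 4.21 m, τ = 105.8 × 4.21 = 445.4 N·m clockwise.
Total clockwise load moment = 1348 N·m.
The cable tension T acts at 3.43 m; only its component perpendicular to the bar, T sinθ, produces torque. sinθ = h/√(h²+d²) = 3.01/√(3.01²+3.43²) = 0.6596.
Στ = 0 ⇒ T × 3.43 × 0.6596 = 1348 ⇒ T = 1348 / 2.262 = 596 N.

T ≈ 596 N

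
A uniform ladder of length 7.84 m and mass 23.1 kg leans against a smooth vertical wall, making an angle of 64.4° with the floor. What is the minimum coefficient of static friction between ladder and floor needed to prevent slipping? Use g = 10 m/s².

Take moments about the foot of the ladder.
Ladder weight 23.1×10 = 231 N acts at 3.92 m along the ladder; its horizontal arm is 3.92·cos64.4° = 1.694 m → τ = 391.3 N·m clockwise.
Wall normal N acts horizontally at the top; its moment arm is the height L sinθ = 7.84·sin64.4° = 7.07 m, counterclockwise.
For rotational equilibrium, N × 7.07 = 391.3, so N = 55.35 N.
ΣFx = 0 ⇒ f = N_wall = 55.35 N. ΣFy = 0 ⇒ N_floor = 231 N.
μ_min = f / N_floor = 55.35 / 231 = 0.24.

μ_min ≈ 0.24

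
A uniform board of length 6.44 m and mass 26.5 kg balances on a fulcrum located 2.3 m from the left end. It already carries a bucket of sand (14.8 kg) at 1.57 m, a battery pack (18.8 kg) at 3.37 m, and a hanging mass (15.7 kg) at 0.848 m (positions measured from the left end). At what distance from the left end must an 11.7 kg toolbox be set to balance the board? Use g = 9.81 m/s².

x ≈ 1.37 m from the left end

Take moments about the fulcrum (at 2.3 m from the left end).
Beam weight: 26.5 × 9.81 = 260 N down at 3.22 m → arm 0.92 m, τ = 260 × 0.92 = 239.2 N·m clockwise.
Bucket of sand: 14.8 × 9.81 = 145.2 N down at 1.57 m → arm 0.73 m, τ = 145.2 × 0.73 = 106 N·m counterclockwise.
Battery pack: 18.8 × 9.81 = 184.4 N down at 3.37 m → arm 1.07 m, τ = 184.4 × 1.07 = 197.3 N·m clockwise.
Hanging mass: 15.7 × 9.81 = 154 N down at 0.848 m → arm 1.452 m, τ = 154 × 1.452 = 223.6 N·m counterclockwise.
Net moment of existing loads = 106.9 N·m clockwise.
The toolbox weighs 11.7 × 9.81 = 114.8 N and must supply an equal counterclockwise moment, so its lever arm about the fulcrum is 106.9 / 114.8 = 0.931 m.
That puts it at 2.3 − 0.931 = 1.37 m from the left end.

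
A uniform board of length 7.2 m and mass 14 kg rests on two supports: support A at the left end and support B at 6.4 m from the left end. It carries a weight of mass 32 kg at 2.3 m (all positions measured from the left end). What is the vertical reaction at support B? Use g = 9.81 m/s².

R_B ≈ 190 N

About support A:
Beam weight: 14 × 9.81 = 137.3 N down at 3.6 m → arm 3.6 m, τ = 137.3 × 3.6 = 494.3 N·m clockwise.
Weight: 32 × 9.81 = 313.9 N down at 2.3 m → arm 2.3 m, τ = 313.9 × 2.3 = 722 N·m clockwise.
Net load moment about support A = 1216 N·m clockwise.
Reaction R at support B is upward at 6.4 m, arm 6.4 m → moment R × 6.4 counterclockwise.
Στ = 0 ⇒ R × 6.4 = 1216 ⇒ R = 190 N.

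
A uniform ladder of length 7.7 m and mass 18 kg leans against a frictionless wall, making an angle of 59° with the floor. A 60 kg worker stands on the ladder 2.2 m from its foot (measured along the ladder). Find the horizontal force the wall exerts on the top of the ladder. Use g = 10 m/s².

Sum moments about the foot of the ladder (the floor normal and friction both act there and drop out).
Ladder weight 18×10 = 180 N acts at 3.85 m along the ladder; its horizontal arm is 3.85·cos59° = 1.983 m → τ = 356.9 N·m clockwise.
Worker: 60×10 = 600 N at 2.2 m → arm 1.133 m → τ = 679.8 N·m clockwise.
Wall normal N acts horizontally at the top; its moment arm is the height L sinθ = 7.7·sin59° = 6.6 m, counterclockwise.
Στ = 0 ⇒ N × 6.6 = 1037 ⇒ N = 157 N.

N_wall ≈ 157 N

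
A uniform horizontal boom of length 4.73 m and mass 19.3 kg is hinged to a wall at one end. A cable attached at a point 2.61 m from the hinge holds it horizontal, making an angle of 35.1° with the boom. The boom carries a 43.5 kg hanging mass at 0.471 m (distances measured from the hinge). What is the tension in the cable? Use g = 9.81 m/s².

T ≈ 432 N

Take moments about the hinge.
Beam weight: 19.3 × 9.81 = 189.3 N down at 2.365 m → arm 2.365 m, τ = 189.3 × 2.365 = 447.7 N·m clockwise.
Hanging mass: 43.5 × 9.81 = 426.7 N down at 0.471 m → arm 0.471 m, τ = 426.7 × 0.471 = 201 N·m clockwise.
Total clockwise load moment = 648.7 N·m.
The cable tension T acts at 2.61 m; only its component perpendicular to the boom, T sinθ, produces torque. sin 35.1° = 0.575.
Balancing moments: T × 2.61 × 0.575 = 648.7, giving T = 648.7 / 1.501 = 432 N.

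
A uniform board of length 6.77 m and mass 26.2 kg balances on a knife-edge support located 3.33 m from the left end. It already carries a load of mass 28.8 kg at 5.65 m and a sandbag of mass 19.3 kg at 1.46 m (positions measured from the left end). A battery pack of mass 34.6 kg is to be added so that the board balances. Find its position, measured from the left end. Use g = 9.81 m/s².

Sum moments about the knife-edge support (at 3.33 m from the left end) (the support reaction has zero arm there).
Beam weight: 26.2 × 9.81 = 257 N down at 3.385 m → arm 0.055 m, τ = 257 × 0.055 = 14.13 N·m clockwise.
Load: 28.8 × 9.81 = 282.5 N down at 5.65 m → arm 2.32 m, τ = 282.5 × 2.32 = 655.4 N·m clockwise.
Sandbag: 19.3 × 9.81 = 189.3 N down at 1.46 m → arm 1.87 m, τ = 189.3 × 1.87 = 354 N·m counterclockwise.
Net moment of existing loads = 315.5 N·m clockwise.
The battery pack weighs 34.6 × 9.81 = 339.4 N and must supply an equal counterclockwise moment, so its lever arm about the knife-edge support is 315.5 / 339.4 = 0.93 m.
That puts it at 3.33 − 0.93 = 2.4 m from the left end.

x ≈ 2.4 m from the left end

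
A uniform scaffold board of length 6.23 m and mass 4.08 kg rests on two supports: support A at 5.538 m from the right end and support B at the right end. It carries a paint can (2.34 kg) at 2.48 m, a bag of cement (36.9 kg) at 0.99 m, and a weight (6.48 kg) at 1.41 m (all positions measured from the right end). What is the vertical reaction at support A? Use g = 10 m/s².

R_A ≈ 116 N

About support B:
Beam weight: 4.08 × 10 = 40.8 N down at 3.115 m → arm 3.115 m, τ = 40.8 × 3.115 = 127.1 N·m counterclockwise.
Paint can: 2.34 × 10 = 23.4 N down at 2.48 m → arm 2.48 m, τ = 23.4 × 2.48 = 58.03 N·m counterclockwise.
Bag of cement: 36.9 × 10 = 369 N down at 0.99 m → arm 0.99 m, τ = 369 × 0.99 = 365.3 N·m counterclockwise.
Weight: 6.48 × 10 = 64.8 N down at 1.41 m → arm 1.41 m, τ = 64.8 × 1.41 = 91.37 N·m counterclockwise.
Net load moment about support B = 641.8 N·m counterclockwise.
Reaction R at support A is upward at 5.538 m, arm 5.538 m → moment R × 5.538 clockwise.
Setting net torque to zero: R × 5.538 = 641.8 → R = 116 N.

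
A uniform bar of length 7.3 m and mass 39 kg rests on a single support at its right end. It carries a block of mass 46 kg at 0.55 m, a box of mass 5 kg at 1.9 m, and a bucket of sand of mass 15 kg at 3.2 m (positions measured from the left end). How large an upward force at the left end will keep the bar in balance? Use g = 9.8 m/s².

F ≈ 727 N

About the right end:
Beam weight: 39 × 9.8 = 382.2 N down at 3.65 m → arm 3.65 m, τ = 382.2 × 3.65 = 1395 N·m counterclockwise.
Block: 46 × 9.8 = 450.8 N down at 0.55 m → arm 6.75 m, τ = 450.8 × 6.75 = 3043 N·m counterclockwise.
Box: 5 × 9.8 = 49 N down at 1.9 m → arm 5.4 m, τ = 49 × 5.4 = 264.6 N·m counterclockwise.
Bucket of sand: 15 × 9.8 = 147 N down at 3.2 m → arm 4.1 m, τ = 147 × 4.1 = 602.7 N·m counterclockwise.
Net moment of the loads = 5305 N·m counterclockwise.
The upward force F acts at the left end, arm 7.3 m, giving F × 7.3 clockwise.
Balancing moments: F × 7.3 = 5305, giving F = 5305 / 7.3 = 727 N.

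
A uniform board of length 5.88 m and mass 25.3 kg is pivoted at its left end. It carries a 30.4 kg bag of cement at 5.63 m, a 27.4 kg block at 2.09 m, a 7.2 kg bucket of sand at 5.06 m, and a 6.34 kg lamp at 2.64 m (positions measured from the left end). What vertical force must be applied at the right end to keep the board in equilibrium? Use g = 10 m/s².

Sum moments about the left end (the unknown pivot reaction has zero arm there).
Beam weight: 25.3 × 10 = 253 N down at 2.94 m → arm 2.94 m, τ = 253 × 2.94 = 743.8 N·m clockwise.
Bag of cement: 30.4 × 10 = 304 N down at 5.63 m → arm 5.63 m, τ = 304 × 5.63 = 1712 N·m clockwise.
Block: 27.4 × 10 = 274 N down at 2.09 m → arm 2.09 m, τ = 274 × 2.09 = 572.7 N·m clockwise.
Bucket of sand: 7.2 × 10 = 72 N down at 5.06 m → arm 5.06 m, τ = 72 × 5.06 = 364.3 N·m clockwise.
Lamp: 6.34 × 10 = 63.4 N down at 2.64 m → arm 2.64 m, τ = 63.4 × 2.64 = 167.4 N·m clockwise.
Net moment of the loads = 3560 N·m clockwise.
The upward force F acts at the right end, arm 5.88 m, giving F × 5.88 counterclockwise.
Στ = 0 ⇒ F × 5.88 = 3560 ⇒ F = 3560 / 5.88 = 605 N.

F ≈ 605 N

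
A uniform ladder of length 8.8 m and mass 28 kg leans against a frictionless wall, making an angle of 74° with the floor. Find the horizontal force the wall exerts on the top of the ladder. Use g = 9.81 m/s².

N_wall ≈ 39.4 N

Sum moments about the foot of the ladder (the floor normal and friction both act there and drop out).
Ladder weight 28×9.81 = 274.7 N acts at 4.4 m along the ladder; its horizontal arm is 4.4·cos74° = 1.213 m → τ = 333.2 N·m clockwise.
Wall normal N acts horizontally at the top; its moment arm is the height L sinθ = 8.8·sin74° = 8.459 m, counterclockwise.
Setting net torque to zero: N × 8.459 = 333.2 → N = 39.4 N.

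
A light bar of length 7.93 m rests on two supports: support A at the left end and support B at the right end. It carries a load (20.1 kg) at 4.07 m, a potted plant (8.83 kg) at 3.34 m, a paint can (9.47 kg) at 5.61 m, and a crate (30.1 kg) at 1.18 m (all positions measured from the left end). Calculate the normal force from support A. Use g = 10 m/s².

R_A ≈ 433 N

Take moments about support B.
Load: 20.1 × 10 = 201 N down at 4.07 m → arm 3.86 m, τ = 201 × 3.86 = 775.9 N·m counterclockwise.
Potted plant: 8.83 × 10 = 88.3 N down at 3.34 m → arm 4.59 m, τ = 88.3 × 4.59 = 405.3 N·m counterclockwise.
Paint can: 9.47 × 10 = 94.7 N down at 5.61 m → arm 2.32 m, τ = 94.7 × 2.32 = 219.7 N·m counterclockwise.
Crate: 30.1 × 10 = 301 N down at 1.18 m → arm 6.75 m, τ = 301 × 6.75 = 2032 N·m counterclockwise.
Net load moment about support B = 3433 N·m counterclockwise.
Reaction R at support A is upward at 0 m, arm 7.93 m → moment R × 7.93 clockwise.
Στ = 0 ⇒ R × 7.93 = 3433 ⇒ R = 433 N.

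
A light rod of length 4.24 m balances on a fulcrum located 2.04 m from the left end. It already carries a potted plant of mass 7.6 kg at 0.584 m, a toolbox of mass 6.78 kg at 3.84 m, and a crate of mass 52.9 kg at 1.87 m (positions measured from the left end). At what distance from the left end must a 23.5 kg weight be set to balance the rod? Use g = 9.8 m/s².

About the fulcrum (at 2.04 m from the left end):
Potted plant: 7.6 × 9.8 = 74.48 N down at 0.584 m → arm 1.456 m, τ = 74.48 × 1.456 = 108.4 N·m counterclockwise.
Toolbox: 6.78 × 9.8 = 66.44 N down at 3.84 m → arm 1.8 m, τ = 66.44 × 1.8 = 119.6 N·m clockwise.
Crate: 52.9 × 9.8 = 518.4 N down at 1.87 m → arm 0.17 m, τ = 518.4 × 0.17 = 88.13 N·m counterclockwise.
Net moment of existing loads = 76.93 N·m counterclockwise.
The weight weighs 23.5 × 9.8 = 230.3 N and must supply an equal clockwise moment, so its lever arm about the fulcrum is 76.93 / 230.3 = 0.334 m.
That puts it at 2.04 + 0.334 = 2.37 m from the left end.

x ≈ 2.37 m from the left end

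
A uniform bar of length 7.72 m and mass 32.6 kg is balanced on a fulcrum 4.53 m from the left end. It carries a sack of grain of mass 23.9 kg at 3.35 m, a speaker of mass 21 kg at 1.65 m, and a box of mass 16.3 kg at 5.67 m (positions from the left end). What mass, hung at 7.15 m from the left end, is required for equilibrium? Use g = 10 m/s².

m ≈ 35.1 kg

About the fulcrum (at 4.53 m from the left end):
Beam weight: 32.6 × 10 = 326 N down at 3.86 m → arm 0.67 m, τ = 326 × 0.67 = 218.4 N·m counterclockwise.
Sack of grain: 23.9 × 10 = 239 N down at 3.35 m → arm 1.18 m, τ = 239 × 1.18 = 282 N·m counterclockwise.
Speaker: 21 × 10 = 210 N down at 1.65 m → arm 2.88 m, τ = 210 × 2.88 = 604.8 N·m counterclockwise.
Box: 16.3 × 10 = 163 N down at 5.67 m → arm 1.14 m, τ = 163 × 1.14 = 185.8 N·m clockwise.
Net moment of known loads = 919.4 N·m counterclockwise.
An unknown mass m at 7.15 m has arm 2.62 m; its moment is m·g·2.62 clockwise.
Setting net torque to zero: m × 10 × 2.62 = 919.4 → m = 919.4 / (10 × 2.62) = 35.1 kg.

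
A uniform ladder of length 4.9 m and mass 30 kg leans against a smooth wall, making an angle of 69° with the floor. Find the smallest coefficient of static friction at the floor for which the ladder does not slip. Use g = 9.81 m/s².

μ_min ≈ 0.192

Sum moments about the foot of the ladder (the floor normal and friction both act there and drop out).
Ladder weight 30×9.81 = 294.3 N acts at 2.45 m along the ladder; its horizontal arm is 2.45·cos69° = 0.878 m → τ = 258.4 N·m clockwise.
Wall normal N acts horizontally at the top; its moment arm is the height L sinθ = 4.9·sin69° = 4.575 m, counterclockwise.
Setting net torque to zero: N × 4.575 = 258.4 → N = 56.48 N.
ΣFx = 0 ⇒ f = N_wall = 56.48 N. ΣFy = 0 ⇒ N_floor = 294.3 N.
μ_min = f / N_floor = 56.48 / 294.3 = 0.192.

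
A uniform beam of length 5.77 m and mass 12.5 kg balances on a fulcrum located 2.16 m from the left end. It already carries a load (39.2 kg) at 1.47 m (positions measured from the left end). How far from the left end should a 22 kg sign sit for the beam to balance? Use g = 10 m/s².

Taking torques about the fulcrum (at 2.16 m from the left end):
Beam weight: 12.5 × 10 = 125 N down at 2.885 m → arm 0.725 m, τ = 125 × 0.725 = 90.62 N·m clockwise.
Load: 39.2 × 10 = 392 N down at 1.47 m → arm 0.69 m, τ = 392 × 0.69 = 270.5 N·m counterclockwise.
Net moment of existing loads = 179.9 N·m counterclockwise.
The sign weighs 22 × 10 = 220 N and must supply an equal clockwise moment, so its lever arm about the fulcrum is 179.9 / 220 = 0.818 m.
That puts it at 2.16 + 0.818 = 2.98 m from the left end.

x ≈ 2.98 m from the left end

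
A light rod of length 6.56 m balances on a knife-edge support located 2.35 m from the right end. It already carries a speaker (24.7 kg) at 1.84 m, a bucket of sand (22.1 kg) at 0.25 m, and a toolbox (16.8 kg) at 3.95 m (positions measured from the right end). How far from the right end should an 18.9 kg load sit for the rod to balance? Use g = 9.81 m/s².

About the knife-edge support (at 2.35 m from the right end):
Speaker: 24.7 × 9.81 = 242.3 N down at 1.84 m → arm 0.51 m, τ = 242.3 × 0.51 = 123.6 N·m clockwise.
Bucket of sand: 22.1 × 9.81 = 216.8 N down at 0.25 m → arm 2.1 m, τ = 216.8 × 2.1 = 455.3 N·m clockwise.
Toolbox: 16.8 × 9.81 = 164.8 N down at 3.95 m → arm 1.6 m, τ = 164.8 × 1.6 = 263.7 N·m counterclockwise.
Net moment of existing loads = 315.2 N·m clockwise.
The load weighs 18.9 × 9.81 = 185.4 N and must supply an equal counterclockwise moment, so its lever arm about the knife-edge support is 315.2 / 185.4 = 1.7 m.
That puts it at 2.35 + 1.7 = 4.05 m from the right end.

x ≈ 4.05 m from the right end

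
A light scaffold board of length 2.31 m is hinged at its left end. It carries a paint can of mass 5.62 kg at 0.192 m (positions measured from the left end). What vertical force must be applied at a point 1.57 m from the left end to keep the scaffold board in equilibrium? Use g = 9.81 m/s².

Sum moments about the left end (the unknown pivot reaction has zero arm there).
Paint can: 5.62 × 9.81 = 55.13 N down at 0.192 m → arm 0.192 m, τ = 55.13 × 0.192 = 10.58 N·m clockwise.
Net moment of the loads = 10.58 N·m clockwise.
The upward force F acts at a point 1.57 m from the left end, arm 1.57 m, giving F × 1.57 counterclockwise.
Balancing moments: F × 1.57 = 10.58, giving F = 10.58 / 1.57 = 6.74 N.

F ≈ 6.74 N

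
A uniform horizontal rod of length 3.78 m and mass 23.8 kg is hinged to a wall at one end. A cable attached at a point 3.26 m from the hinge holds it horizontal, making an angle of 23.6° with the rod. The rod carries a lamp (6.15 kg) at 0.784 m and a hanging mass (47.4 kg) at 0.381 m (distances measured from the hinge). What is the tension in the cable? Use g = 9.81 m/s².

T ≈ 510 N

Choose the hinge as the axis so the unknown hinge reaction has zero arm there.
Beam weight: 23.8 × 9.81 = 233.5 N down at 1.89 m → arm 1.89 m, τ = 233.5 × 1.89 = 441.3 N·m clockwise.
Lamp: 6.15 × 9.81 = 60.33 N down at 0.784 m → arm 0.784 m, τ = 60.33 × 0.784 = 47.3 N·m clockwise.
Hanging mass: 47.4 × 9.81 = 465 N down at 0.381 m → arm 0.381 m, τ = 465 × 0.381 = 177.2 N·m clockwise.
Total clockwise load moment = 665.8 N·m.
The cable tension T acts at 3.26 m; only its component perpendicular to the rod, T sinθ, produces torque. sin 23.6° = 0.4003.
Στ = 0 ⇒ T × 3.26 × 0.4003 = 665.8 ⇒ T = 665.8 / 1.305 = 510 N.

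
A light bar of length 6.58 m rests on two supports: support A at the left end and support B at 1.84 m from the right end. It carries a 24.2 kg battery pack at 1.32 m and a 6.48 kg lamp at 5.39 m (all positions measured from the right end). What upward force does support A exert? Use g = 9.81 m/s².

R_A ≈ 21.6 N

Take moments about support B.
Battery pack: 24.2 × 9.81 = 237.4 N down at 1.32 m → arm 0.52 m, τ = 237.4 × 0.52 = 123.4 N·m clockwise.
Lamp: 6.48 × 9.81 = 63.57 N down at 5.39 m → arm 3.55 m, τ = 63.57 × 3.55 = 225.7 N·m counterclockwise.
Net load moment about support B = 102.3 N·m counterclockwise.
Reaction R at support A is upward at 6.58 m, arm 4.74 m → moment R × 4.74 clockwise.
For rotational equilibrium, R × 4.74 = 102.3, so R = 21.6 N.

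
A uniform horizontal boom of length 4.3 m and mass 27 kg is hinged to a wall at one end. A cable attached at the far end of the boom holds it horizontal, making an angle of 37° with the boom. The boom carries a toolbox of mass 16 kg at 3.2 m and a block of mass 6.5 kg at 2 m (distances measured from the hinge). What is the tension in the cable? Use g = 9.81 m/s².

Choose the hinge as the axis so the unknown hinge reaction has zero arm there.
Beam weight: 27 × 9.81 = 264.9 N down at 2.15 m → arm 2.15 m, τ = 264.9 × 2.15 = 569.5 N·m clockwise.
Toolbox: 16 × 9.81 = 157 N down at 3.2 m → arm 3.2 m, τ = 157 × 3.2 = 502.4 N·m clockwise.
Block: 6.5 × 9.81 = 63.77 N down at 2 m → arm 2 m, τ = 63.77 × 2 = 127.5 N·m clockwise.
Total clockwise load moment = 1199 N·m.
The cable tension T acts at 4.3 m; only its component perpendicular to the boom, T sinθ, produces torque. sin 37° = 0.6018.
Στ = 0 ⇒ T × 4.3 × 0.6018 = 1199 ⇒ T = 1199 / 2.588 = 463 N.

T ≈ 463 N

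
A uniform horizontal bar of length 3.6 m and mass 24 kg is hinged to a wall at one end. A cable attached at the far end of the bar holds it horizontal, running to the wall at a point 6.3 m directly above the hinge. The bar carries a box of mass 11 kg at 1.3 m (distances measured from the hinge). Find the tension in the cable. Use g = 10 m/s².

About the hinge:
Beam weight: 24 × 10 = 240 N down at 1.8 m → arm 1.8 m, τ = 240 × 1.8 = 432 N·m clockwise.
Box: 11 × 10 = 110 N down at 1.3 m → arm 1.3 m, τ = 110 × 1.3 = 143 N·m clockwise.
Total clockwise load moment = 575 N·m.
The cable tension T acts at 3.6 m; only its component perpendicular to the bar, T sinθ, produces torque. sinθ = h/√(h²+d²) = 6.3/√(6.3²+3.6²) = 0.8682.
Στ = 0 ⇒ T × 3.6 × 0.8682 = 575 ⇒ T = 575 / 3.126 = 184 N.

T ≈ 184 N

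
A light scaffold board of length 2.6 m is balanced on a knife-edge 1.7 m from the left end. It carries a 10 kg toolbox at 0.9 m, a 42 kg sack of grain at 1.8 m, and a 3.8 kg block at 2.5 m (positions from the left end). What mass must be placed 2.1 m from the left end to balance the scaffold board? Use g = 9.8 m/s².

m ≈ 1.9 kg

Sum moments about the knife-edge (at 1.7 m from the left end) (the support reaction has zero arm there).
Toolbox: 10 × 9.8 = 98 N down at 0.9 m → arm 0.8 m, τ = 98 × 0.8 = 78.4 N·m counterclockwise.
Sack of grain: 42 × 9.8 = 411.6 N down at 1.8 m → arm 0.1 m, τ = 411.6 × 0.1 = 41.16 N·m clockwise.
Block: 3.8 × 9.8 = 37.24 N down at 2.5 m → arm 0.8 m, τ = 37.24 × 0.8 = 29.79 N·m clockwise.
Net moment of known loads = 7.45 N·m counterclockwise.
An unknown mass m at 2.1 m has arm 0.4 m; its moment is m·g·0.4 clockwise.
For rotational equilibrium, m × 9.8 × 0.4 = 7.45, so m = 7.45 / (9.8 × 0.4) = 1.9 kg.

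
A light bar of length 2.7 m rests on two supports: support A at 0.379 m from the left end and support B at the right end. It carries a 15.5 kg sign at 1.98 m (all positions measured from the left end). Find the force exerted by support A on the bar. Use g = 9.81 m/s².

R_A ≈ 47.2 N

Taking torques about support B:
Sign: 15.5 × 9.81 = 152.1 N down at 1.98 m → arm 0.72 m, τ = 152.1 × 0.72 = 109.5 N·m counterclockwise.
Net load moment about support B = 109.5 N·m counterclockwise.
Reaction R at support A is upward at 0.379 m, arm 2.321 m → moment R × 2.321 clockwise.
Στ = 0 ⇒ R × 2.321 = 109.5 ⇒ R = 47.2 N.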